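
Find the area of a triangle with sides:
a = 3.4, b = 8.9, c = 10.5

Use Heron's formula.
s = (3.4 + 8.9 + 10.5)/2 = 22.8/2 = 11.4
s − a = 8, s − b = 2.5, s − c = 0.9
s(s−a)(s−b)(s−c) = 11.4·8·2.5·0.9 ≈ 205.2
Area = √205.2 ≈ 14.3248

Area = 14.32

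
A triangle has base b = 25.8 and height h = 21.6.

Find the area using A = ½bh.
A = ½·b·h = ½·25.8·21.6 = ½·557.28 = 278.64

Area = 278.64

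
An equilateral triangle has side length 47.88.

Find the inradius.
r = Area/s with s the semi-perimeter.
Area = (√3/4)·47.88² = (√3/4)·2292.4944 ≈ 0.433013·2292.4944 ≈ 992.679
s = 3·47.88/2 = 71.82
r ≈ 992.679/71.82 ≈ 13.8218
(Equivalently r = side/(2√3) = 47.88/3.4641 ≈ 13.8218.)

r = 13.82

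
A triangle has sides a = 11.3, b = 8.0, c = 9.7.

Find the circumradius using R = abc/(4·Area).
First find the area with Heron's formula.
s = (11.3 + 8.0 + 9.7)/2 = 14.5
Area = √(s(s−a)(s−b)(s−c)) = √(14.5·3.2·6.5·4.8) ≈ √1447.68 ≈ 38.0484
abc = 11.3·8.0·9.7 = 876.88
R = abc/(4·Area) ≈ 876.88/(4·38.0484) = 876.88/152.194 ≈ 5.76161

R = 5.762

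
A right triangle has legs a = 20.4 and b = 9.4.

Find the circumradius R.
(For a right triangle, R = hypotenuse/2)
Hypotenuse c = √(a² + b²) = √(416.16 + 88.36) = √504.52 ≈ 22.4615
R = c/2 ≈ 22.4615/2 ≈ 11.2308

R = 11.23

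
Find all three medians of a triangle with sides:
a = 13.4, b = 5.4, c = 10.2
Median formula: m_a = ½√(2b² + 2c² − a²) (and cyclically). a² = 179.56, b² = 29.16, c² = 104.04.
m_a = ½√(2·29.16 + 2·104.04 − 179.56) = ½√86.84 ≈ ½·9.3188 ≈ 4.6594
m_b = ½√(2·179.56 + 2·104.04 − 29.16) = ½√538.04 ≈ ½·23.1957 ≈ 11.5978
m_c = ½√(2·179.56 + 2·29.16 − 104.04) = ½√313.4 ≈ ½·17.7031 ≈ 8.85155

m_a = 4.659, m_b = 11.6, m_c = 8.852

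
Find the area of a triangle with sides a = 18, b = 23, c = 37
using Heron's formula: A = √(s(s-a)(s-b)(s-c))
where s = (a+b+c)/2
s = (18 + 23 + 37)/2 = 78/2 = 39
s − a = 21, s − b = 16, s − c = 2
s(s−a)(s−b)(s−c) = 39·21·16·2 = 26208
Area = √26208 ≈ 161.889

s = 39.0, Area = 161.9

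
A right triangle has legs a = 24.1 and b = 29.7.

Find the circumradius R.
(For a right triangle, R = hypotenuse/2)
Hypotenuse c = √(a² + b²) = √(580.81 + 882.09) = √1462.9 ≈ 38.2479
R = c/2 ≈ 38.2479/2 ≈ 19.1239

R = 19.12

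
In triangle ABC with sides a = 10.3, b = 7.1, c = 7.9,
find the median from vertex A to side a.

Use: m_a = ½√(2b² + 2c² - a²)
m_a = ½√(2·7.1² + 2·7.9² − 10.3²) = ½√(2·50.41 + 2·62.41 − 106.09) = ½√(100.82 + 124.82 − 106.09) = ½√119.55
√119.55 ≈ 10.9339, so m_a ≈ 5.46695

m_a = 5.467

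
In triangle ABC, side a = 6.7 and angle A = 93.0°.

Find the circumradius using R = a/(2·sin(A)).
R = a/(2·sin(A)) = 6.7/(2·sin(93.0°))
sin(93.0°) ≈ 0.99863
R ≈ 6.7/(2·0.99863) = 6.7/1.99726 ≈ 3.3546

R = 3.355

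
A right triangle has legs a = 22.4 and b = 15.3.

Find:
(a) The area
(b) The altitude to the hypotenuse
(a) The legs are perpendicular, so Area = ½·a·b = ½·22.4·15.3 = ½·342.72 = 171.36
(b) Hypotenuse c = √(a² + b²) = √(501.76 + 234.09) = √735.85 ≈ 27.1266
    Area = ½·c·h_c  ⇒  h_c = 2·Area/c = 342.72/27.1266 ≈ 12.6341

Area = 171.36, h_c = 12.63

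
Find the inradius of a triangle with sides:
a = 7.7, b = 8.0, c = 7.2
r = Area/s where s is the semi-perimeter.
s = (7.7 + 8.0 + 7.2)/2 = 22.9/2 = 11.45
Area = √(s(s−a)(s−b)(s−c)) = √(11.45·3.75·3.45·4.25) ≈ √629.571 ≈ 25.0913
r ≈ 25.0913/11.45 ≈ 2.19138

r = 2.191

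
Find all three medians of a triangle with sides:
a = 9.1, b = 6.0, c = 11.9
Median formula: m_a = ½√(2b² + 2c² − a²) (and cyclically). a² = 82.81, b² = 36, c² = 141.61.
m_a = ½√(2·36 + 2·141.61 − 82.81) = ½√272.41 ≈ ½·16.5048 ≈ 8.25242
m_b = ½√(2·82.81 + 2·141.61 − 36) = ½√412.84 ≈ ½·20.3185 ≈ 10.1592
m_c = ½√(2·82.81 + 2·36 − 141.61) = ½√96.01 ≈ ½·9.79847 ≈ 4.89923

m_a = 8.252, m_b = 10.16, m_c = 4.899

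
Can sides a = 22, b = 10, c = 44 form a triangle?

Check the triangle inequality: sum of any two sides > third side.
a + b vs c: 22 + 10 = 32 ≤ 44  ✗
a + c vs b: 22 + 44 = 66 > 10  ✓
b + c vs a: 10 + 44 = 54 > 22  ✓

No: 22 + 10 = 32 is not > 44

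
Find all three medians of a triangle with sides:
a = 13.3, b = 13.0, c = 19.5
Median formula: m_a = ½√(2b² + 2c² − a²) (and cyclically). a² = 176.89, b² = 169, c² = 380.25.
m_a = ½√(2·169 + 2·380.25 − 176.89) = ½√921.61 ≈ ½·30.358 ≈ 15.179
m_b = ½√(2·176.89 + 2·380.25 − 169) = ½√945.28 ≈ ½·30.7454 ≈ 15.3727
m_c = ½√(2·176.89 + 2·169 − 380.25) = ½√311.53 ≈ ½·17.6502 ≈ 8.82511

m_a = 15.18, m_b = 15.37, m_c = 8.825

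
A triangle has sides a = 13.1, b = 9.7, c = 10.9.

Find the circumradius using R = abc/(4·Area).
First find the area with Heron's formula.
s = (13.1 + 9.7 + 10.9)/2 = 16.85
Area = √(s(s−a)(s−b)(s−c)) = √(16.85·3.75·7.15·5.95) ≈ √2688.15 ≈ 51.8474
abc = 13.1·9.7·10.9 = 1385.063
R = abc/(4·Area) ≈ 1385.063/(4·51.8474) = 1385.063/207.39 ≈ 6.67855

R = 6.679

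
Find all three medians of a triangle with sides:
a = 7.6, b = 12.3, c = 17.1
Median formula: m_a = ½√(2b² + 2c² − a²) (and cyclically). a² = 57.76, b² = 151.29, c² = 292.41.
m_a = ½√(2·151.29 + 2·292.41 − 57.76) = ½√829.64 ≈ ½·28.8035 ≈ 14.4017
m_b = ½√(2·57.76 + 2·292.41 − 151.29) = ½√549.05 ≈ ½·23.4318 ≈ 11.7159
m_c = ½√(2·57.76 + 2·151.29 − 292.41) = ½√125.69 ≈ ½·11.2112 ≈ 5.60558

m_a = 14.4, m_b = 11.72, m_c = 5.606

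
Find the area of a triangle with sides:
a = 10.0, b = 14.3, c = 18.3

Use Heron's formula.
s = (10.0 + 14.3 + 18.3)/2 = 42.6/2 = 21.3
s − a = 11.3, s − b = 7, s − c = 3
s(s−a)(s−b)(s−c) = 21.3·11.3·7·3 ≈ 5054.49
Area = √5054.49 ≈ 71.0949

Area = 71.09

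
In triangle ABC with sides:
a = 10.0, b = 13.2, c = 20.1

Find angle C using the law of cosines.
c² = a² + b² − 2ab·cos(C)  ⇒  cos(C) = (a² + b² − c²)/(2ab)
cos(C) = (10.0² + 13.2² − 20.1²)/(2·10.0·13.2) = (100 + 174.24 − 404.01)/264 = -129.77/264 ≈ -0.491553
C = arccos(-0.491553) ≈ 119.443°

C = 119.4°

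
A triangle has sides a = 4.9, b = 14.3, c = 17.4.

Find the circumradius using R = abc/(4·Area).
First find the area with Heron's formula.
s = (4.9 + 14.3 + 17.4)/2 = 18.3
Area = √(s(s−a)(s−b)(s−c)) = √(18.3·13.4·4·0.9) ≈ √882.792 ≈ 29.7118
abc = 4.9·14.3·17.4 = 1219.218
R = abc/(4·Area) ≈ 1219.218/(4·29.7118) = 1219.218/118.847 ≈ 10.2587

R = 10.26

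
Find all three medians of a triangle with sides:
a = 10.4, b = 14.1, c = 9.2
Median formula: m_a = ½√(2b² + 2c² − a²) (and cyclically). a² = 108.16, b² = 198.81, c² = 84.64.
m_a = ½√(2·198.81 + 2·84.64 − 108.16) = ½√458.74 ≈ ½·21.4182 ≈ 10.7091
m_b = ½√(2·108.16 + 2·84.64 − 198.81) = ½√186.79 ≈ ½·13.6671 ≈ 6.83356
m_c = ½√(2·108.16 + 2·198.81 − 84.64) = ½√529.3 ≈ ½·23.0065 ≈ 11.5033

m_a = 10.71, m_b = 6.834, m_c = 11.5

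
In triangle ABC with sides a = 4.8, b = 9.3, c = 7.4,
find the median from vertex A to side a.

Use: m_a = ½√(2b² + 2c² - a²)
m_a = ½√(2·9.3² + 2·7.4² − 4.8²) = ½√(2·86.49 + 2·54.76 − 23.04) = ½√(172.98 + 109.52 − 23.04) = ½√259.46
√259.46 ≈ 16.1078, so m_a ≈ 8.05388

m_a = 8.054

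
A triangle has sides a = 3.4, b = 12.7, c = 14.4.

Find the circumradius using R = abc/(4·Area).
First find the area with Heron's formula.
s = (3.4 + 12.7 + 14.4)/2 = 15.25
Area = √(s(s−a)(s−b)(s−c)) = √(15.25·11.85·2.55·0.85) ≈ √391.694 ≈ 19.7913
abc = 3.4·12.7·14.4 = 621.792
R = abc/(4·Area) ≈ 621.792/(4·19.7913) = 621.792/79.1651 ≈ 7.85437

R = 7.854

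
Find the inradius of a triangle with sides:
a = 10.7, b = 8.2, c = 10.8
r = Area/s where s is the semi-perimeter.
s = (10.7 + 8.2 + 10.8)/2 = 29.7/2 = 14.85
Area = √(s(s−a)(s−b)(s−c)) = √(14.85·4.15·6.65·4.05) ≈ √1659.78 ≈ 40.7404
r ≈ 40.7404/14.85 ≈ 2.74346

r = 2.743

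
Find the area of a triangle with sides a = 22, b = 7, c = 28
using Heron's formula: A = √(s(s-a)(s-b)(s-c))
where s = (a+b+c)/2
s = (22 + 7 + 28)/2 = 57/2 = 28.5
s − a = 6.5, s − b = 21.5, s − c = 0.5
s(s−a)(s−b)(s−c) = 28.5·6.5·21.5·0.5 = 1991.4375
Area = √1991.4375 ≈ 44.6255

s = 28.5, Area = 44.63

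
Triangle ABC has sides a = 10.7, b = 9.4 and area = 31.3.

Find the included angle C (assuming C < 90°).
Area = ½·a·b·sin(C)  ⇒  sin(C) = 2·Area/(a·b) = 2·31.3/(10.7·9.4) = 62.6/100.58 ≈ 0.62239
C = arcsin(0.62239) ≈ 38.4909° (taking the acute solution since C < 90°)

C = 38.49°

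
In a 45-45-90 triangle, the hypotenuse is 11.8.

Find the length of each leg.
In a 45-45-90 triangle hypotenuse = leg·√2, so leg = hypotenuse/√2.
Leg = 11.8/√2 ≈ 11.8/1.41421 ≈ 8.34386

Each leg = 8.344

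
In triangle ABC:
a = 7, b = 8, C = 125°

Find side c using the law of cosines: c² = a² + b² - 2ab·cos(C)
c² = 7² + 8² − 2·7·8·cos(125°)
cos(125°) ≈ -0.573576
c² ≈ 49 + 64 − 112·(-0.573576) ≈ 113 + 64.2406 ≈ 177.241
c ≈ √177.241 ≈ 13.3132

c = 13.31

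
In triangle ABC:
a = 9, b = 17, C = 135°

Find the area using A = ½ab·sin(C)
A = ½·a·b·sin(C) = ½·9·17·sin(135°)
sin(135°) ≈ 0.707107
A ≈ ½·153·0.707107 = 76.5·0.707107 ≈ 54.0937

Area = 54.09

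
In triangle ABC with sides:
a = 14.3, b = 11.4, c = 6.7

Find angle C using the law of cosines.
c² = a² + b² − 2ab·cos(C)  ⇒  cos(C) = (a² + b² − c²)/(2ab)
cos(C) = (14.3² + 11.4² − 6.7²)/(2·14.3·11.4) = (204.49 + 129.96 − 44.89)/326.04 = 289.56/326.04 ≈ 0.888112
C = arccos(0.888112) ≈ 27.3631°

C = 27.36°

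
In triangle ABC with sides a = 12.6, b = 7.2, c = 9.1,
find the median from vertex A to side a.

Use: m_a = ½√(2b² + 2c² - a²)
m_a = ½√(2·7.2² + 2·9.1² − 12.6²) = ½√(2·51.84 + 2·82.81 − 158.76) = ½√(103.68 + 165.62 − 158.76) = ½√110.54
√110.54 ≈ 10.5138, so m_a ≈ 5.2569

m_a = 5.257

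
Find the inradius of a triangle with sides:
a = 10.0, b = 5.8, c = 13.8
r = Area/s where s is the semi-perimeter.
s = (10.0 + 5.8 + 13.8)/2 = 29.6/2 = 14.8
Area = √(s(s−a)(s−b)(s−c)) = √(14.8·4.8·9·1) ≈ √639.36 ≈ 25.2856
r ≈ 25.2856/14.8 ≈ 1.70848

r = 1.708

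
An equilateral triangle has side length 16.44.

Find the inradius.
r = Area/s with s the semi-perimeter.
Area = (√3/4)·16.44² = (√3/4)·270.2736 ≈ 0.433013·270.2736 ≈ 117.032
s = 3·16.44/2 = 24.66
r ≈ 117.032/24.66 ≈ 4.74582
(Equivalently r = side/(2√3) = 16.44/3.4641 ≈ 4.74582.)

r = 4.746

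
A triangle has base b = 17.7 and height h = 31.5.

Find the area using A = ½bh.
A = ½·b·h = ½·17.7·31.5 = ½·557.55 = 278.775

Area = 278.775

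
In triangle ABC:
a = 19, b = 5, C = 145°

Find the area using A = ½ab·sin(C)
A = ½·a·b·sin(C) = ½·19·5·sin(145°)
sin(145°) ≈ 0.573576
A ≈ ½·95·0.573576 = 47.5·0.573576 ≈ 27.2449

Area = 27.24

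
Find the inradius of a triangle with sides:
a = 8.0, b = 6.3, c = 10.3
r = Area/s where s is the semi-perimeter.
s = (8.0 + 6.3 + 10.3)/2 = 24.6/2 = 12.3
Area = √(s(s−a)(s−b)(s−c)) = √(12.3·4.3·6·2) ≈ √634.68 ≈ 25.1929
r ≈ 25.1929/12.3 ≈ 2.0482

r = 2.048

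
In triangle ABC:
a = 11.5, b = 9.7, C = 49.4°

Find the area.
Two sides and the included angle (SAS): A = ½·a·b·sin(C) = ½·11.5·9.7·sin(49.4°)
sin(49.4°) ≈ 0.759271
A ≈ ½·111.55·0.759271 = 55.775·0.759271 ≈ 42.3484

Area = 42.35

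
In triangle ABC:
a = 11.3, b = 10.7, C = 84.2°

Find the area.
Two sides and the included angle (SAS): A = ½·a·b·sin(C) = ½·11.3·10.7·sin(84.2°)
sin(84.2°) ≈ 0.994881
A ≈ ½·120.91·0.994881 = 60.455·0.994881 ≈ 60.1455

Area = 60.15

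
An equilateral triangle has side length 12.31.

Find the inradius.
r = Area/s with s the semi-perimeter.
Area = (√3/4)·12.31² = (√3/4)·151.5361 ≈ 0.433013·151.5361 ≈ 65.6171
s = 3·12.31/2 = 18.465
r ≈ 65.6171/18.465 ≈ 3.55359
(Equivalently r = side/(2√3) = 12.31/3.4641 ≈ 3.55359.)

r = 3.554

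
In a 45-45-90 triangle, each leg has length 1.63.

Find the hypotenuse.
In a 45-45-90 triangle the sides are in ratio 1 : 1 : √2, so hypotenuse = leg·√2.
Hypotenuse = 1.63·√2 ≈ 1.63·1.41421 ≈ 2.30517

Hypotenuse = 1.63√2 = 2.305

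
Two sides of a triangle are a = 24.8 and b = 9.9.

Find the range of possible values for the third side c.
Triangle inequality: |a − b| < c < a + b
|a − b| = |24.8 − 9.9| = 14.9
a + b = 24.8 + 9.9 = 34.7

14.9 < c < 34.7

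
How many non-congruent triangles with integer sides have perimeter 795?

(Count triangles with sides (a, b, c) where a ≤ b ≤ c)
Let a ≤ b ≤ c with a + b + c = 795. The only binding inequality is a + b > c, i.e. 795 − c > c, so c < 795/2; and c ≥ 795/3 since c is the largest side.
So 265 ≤ c ≤ 397. For each c, b runs from ⌈(795 − c)/2⌉ up to c (then a = 795 − b − c satisfies 1 ≤ a ≤ b automatically), giving c − ⌈(795 − c)/2⌉ + 1 choices.
Summing over c: 1 + 2 + 4 + 5 + … + 197 + 199  (133 terms, c = 265, …, 397) = 13267
Check (closed form: nearest integer to p²/48 for even p, (p+3)²/48 for odd p): (795+3)²/48 = 798²/48 = 636804/48 ≈ 13266.75 → 13267

13267 triangles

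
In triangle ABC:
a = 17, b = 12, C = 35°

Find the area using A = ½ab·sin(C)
A = ½·a·b·sin(C) = ½·17·12·sin(35°)
sin(35°) ≈ 0.573576
A ≈ ½·204·0.573576 = 102·0.573576 ≈ 58.5048

Area = 58.5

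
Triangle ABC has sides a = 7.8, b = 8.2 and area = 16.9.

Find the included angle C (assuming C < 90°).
Area = ½·a·b·sin(C)  ⇒  sin(C) = 2·Area/(a·b) = 2·16.9/(7.8·8.2) = 33.8/63.96 ≈ 0.528455
C = arcsin(0.528455) ≈ 31.9011° (taking the acute solution since C < 90°)

C = 31.9°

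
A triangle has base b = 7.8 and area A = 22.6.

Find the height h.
A = ½·b·h  ⇒  h = 2A/b = 2·22.6/7.8 = 45.2/7.8 ≈ 5.79487

h = 5.795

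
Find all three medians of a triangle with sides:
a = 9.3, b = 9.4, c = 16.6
Median formula: m_a = ½√(2b² + 2c² − a²) (and cyclically). a² = 86.49, b² = 88.36, c² = 275.56.
m_a = ½√(2·88.36 + 2·275.56 − 86.49) = ½√641.35 ≈ ½·25.3249 ≈ 12.6624
m_b = ½√(2·86.49 + 2·275.56 − 88.36) = ½√635.74 ≈ ½·25.2139 ≈ 12.6069
m_c = ½√(2·86.49 + 2·88.36 − 275.56) = ½√74.14 ≈ ½·8.61046 ≈ 4.30523

m_a = 12.66, m_b = 12.61, m_c = 4.305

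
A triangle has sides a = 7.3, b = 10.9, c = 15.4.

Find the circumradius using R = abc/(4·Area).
First find the area with Heron's formula.
s = (7.3 + 10.9 + 15.4)/2 = 16.8
Area = √(s(s−a)(s−b)(s−c)) = √(16.8·9.5·5.9·1.4) ≈ √1318.3 ≈ 36.3083
abc = 7.3·10.9·15.4 = 1225.378
R = abc/(4·Area) ≈ 1225.378/(4·36.3083) = 1225.378/145.233 ≈ 8.4373

R = 8.437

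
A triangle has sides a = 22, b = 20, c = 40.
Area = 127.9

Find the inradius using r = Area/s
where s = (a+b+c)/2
s = (22 + 20 + 40)/2 = 82/2 = 41
r = Area/s = 127.9/41 ≈ 3.11951

r = 3.12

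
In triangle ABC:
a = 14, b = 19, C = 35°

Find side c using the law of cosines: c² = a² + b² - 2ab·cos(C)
c² = 14² + 19² − 2·14·19·cos(35°)
cos(35°) ≈ 0.819152
c² ≈ 196 + 361 − 532·(0.819152) ≈ 557 − 435.789 ≈ 121.211
c ≈ √121.211 ≈ 11.0096

c = 11.01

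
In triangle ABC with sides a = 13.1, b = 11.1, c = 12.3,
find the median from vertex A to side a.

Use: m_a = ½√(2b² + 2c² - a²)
m_a = ½√(2·11.1² + 2·12.3² − 13.1²) = ½√(2·123.21 + 2·151.29 − 171.61) = ½√(246.42 + 302.58 − 171.61) = ½√377.39
√377.39 ≈ 19.4265, so m_a ≈ 9.71326

m_a = 9.713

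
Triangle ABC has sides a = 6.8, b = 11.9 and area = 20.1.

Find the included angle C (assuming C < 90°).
Area = ½·a·b·sin(C)  ⇒  sin(C) = 2·Area/(a·b) = 2·20.1/(6.8·11.9) = 40.2/80.92 ≈ 0.496787
C = arcsin(0.496787) ≈ 29.7877° (taking the acute solution since C < 90°)

C = 29.79°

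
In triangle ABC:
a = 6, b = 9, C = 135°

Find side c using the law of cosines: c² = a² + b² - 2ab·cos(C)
c² = 6² + 9² − 2·6·9·cos(135°)
cos(135°) ≈ -0.707107
c² ≈ 36 + 81 − 108·(-0.707107) ≈ 117 + 76.3675 ≈ 193.368
c ≈ √193.368 ≈ 13.9057

c = 13.91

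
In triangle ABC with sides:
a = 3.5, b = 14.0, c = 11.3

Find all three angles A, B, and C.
Law of cosines for each angle (a² = 12.25, b² = 196, c² = 127.69):
cos(A) = (b² + c² − a²)/(2bc) = (196 + 127.69 − 12.25)/(2·14.0·11.3) = 311.44/316.4 ≈ 0.984324  ⇒  A ≈ 10.1585°
cos(B) = (a² + c² − b²)/(2ac) = (12.25 + 127.69 − 196)/(2·3.5·11.3) = -56.06/79.1 ≈ -0.708723  ⇒  B ≈ 135.131°
cos(C) = (a² + b² − c²)/(2ab) = (12.25 + 196 − 127.69)/(2·3.5·14.0) = 80.56/98 ≈ 0.822041  ⇒  C ≈ 34.7104°
Check: A + B + C ≈ 180°

A = 10.16°, B = 135.1°, C = 34.71°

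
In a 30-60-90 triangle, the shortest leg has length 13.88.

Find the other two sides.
In a 30-60-90 triangle the sides are in ratio 1 : √3 : 2 (short leg : long leg : hypotenuse).
Long leg = 13.88·√3 ≈ 13.88·1.73205 ≈ 24.0409
Hypotenuse = 2·13.88 = 27.76

Long leg = 13.88√3 = 24.04, Hypotenuse = 27.76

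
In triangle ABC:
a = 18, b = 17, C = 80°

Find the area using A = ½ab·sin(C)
A = ½·a·b·sin(C) = ½·18·17·sin(80°)
sin(80°) ≈ 0.984808
A ≈ ½·306·0.984808 = 153·0.984808 ≈ 150.676

Area = 150.7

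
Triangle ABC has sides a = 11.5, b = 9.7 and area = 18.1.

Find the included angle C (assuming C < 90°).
Area = ½·a·b·sin(C)  ⇒  sin(C) = 2·Area/(a·b) = 2·18.1/(11.5·9.7) = 36.2/111.55 ≈ 0.324518
C = arcsin(0.324518) ≈ 18.9364° (taking the acute solution since C < 90°)

C = 18.94°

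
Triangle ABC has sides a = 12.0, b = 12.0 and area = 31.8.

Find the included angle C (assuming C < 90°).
Area = ½·a·b·sin(C)  ⇒  sin(C) = 2·Area/(a·b) = 2·31.8/(12.0·12.0) = 63.6/144 ≈ 0.441667
C = arcsin(0.441667) ≈ 26.2103° (taking the acute solution since C < 90°)

C = 26.21°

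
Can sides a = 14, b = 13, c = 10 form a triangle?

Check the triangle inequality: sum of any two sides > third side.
a + b vs c: 14 + 13 = 27 > 10  ✓
a + c vs b: 14 + 10 = 24 > 13  ✓
b + c vs a: 13 + 10 = 23 > 14  ✓

Yes, triangle inequality satisfied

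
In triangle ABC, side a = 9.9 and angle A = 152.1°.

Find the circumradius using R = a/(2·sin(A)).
R = a/(2·sin(A)) = 9.9/(2·sin(152.1°))
sin(152.1°) ≈ 0.46793
R ≈ 9.9/(2·0.46793) = 9.9/0.93586 ≈ 10.5785

R = 10.58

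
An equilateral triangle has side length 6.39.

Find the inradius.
r = Area/s with s the semi-perimeter.
Area = (√3/4)·6.39² = (√3/4)·40.8321 ≈ 0.433013·40.8321 ≈ 17.6808
s = 3·6.39/2 = 9.585
r ≈ 17.6808/9.585 ≈ 1.84463
(Equivalently r = side/(2√3) = 6.39/3.4641 ≈ 1.84463.)

r = 1.845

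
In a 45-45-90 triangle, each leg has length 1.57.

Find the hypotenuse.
In a 45-45-90 triangle the sides are in ratio 1 : 1 : √2, so hypotenuse = leg·√2.
Hypotenuse = 1.57·√2 ≈ 1.57·1.41421 ≈ 2.22032

Hypotenuse = 1.57√2 = 2.22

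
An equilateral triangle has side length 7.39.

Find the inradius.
r = Area/s with s the semi-perimeter.
Area = (√3/4)·7.39² = (√3/4)·54.6121 ≈ 0.433013·54.6121 ≈ 23.6477
s = 3·7.39/2 = 11.085
r ≈ 23.6477/11.085 ≈ 2.13331
(Equivalently r = side/(2√3) = 7.39/3.4641 ≈ 2.13331.)

r = 2.133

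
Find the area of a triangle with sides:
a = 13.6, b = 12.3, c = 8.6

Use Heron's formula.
s = (13.6 + 12.3 + 8.6)/2 = 34.5/2 = 17.25
s − a = 3.65, s − b = 4.95, s − c = 8.65
s(s−a)(s−b)(s−c) = 17.25·3.65·4.95·8.65 ≈ 2695.9
Area = √2695.9 ≈ 51.922

Area = 51.92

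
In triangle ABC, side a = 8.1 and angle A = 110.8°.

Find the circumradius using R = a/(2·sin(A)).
R = a/(2·sin(A)) = 8.1/(2·sin(110.8°))
sin(110.8°) ≈ 0.934826
R ≈ 8.1/(2·0.934826) = 8.1/1.86965 ≈ 4.33236

R = 4.332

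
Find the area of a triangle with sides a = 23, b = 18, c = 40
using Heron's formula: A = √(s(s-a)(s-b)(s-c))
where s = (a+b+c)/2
s = (23 + 18 + 40)/2 = 81/2 = 40.5
s − a = 17.5, s − b = 22.5, s − c = 0.5
s(s−a)(s−b)(s−c) = 40.5·17.5·22.5·0.5 = 7973.4375
Area = √7973.4375 ≈ 89.2941

s = 40.5, Area = 89.29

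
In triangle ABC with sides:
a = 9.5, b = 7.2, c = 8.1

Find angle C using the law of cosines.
c² = a² + b² − 2ab·cos(C)  ⇒  cos(C) = (a² + b² − c²)/(2ab)
cos(C) = (9.5² + 7.2² − 8.1²)/(2·9.5·7.2) = (90.25 + 51.84 − 65.61)/136.8 = 76.48/136.8 ≈ 0.559064
C = arccos(0.559064) ≈ 56.0089°

C = 56.01°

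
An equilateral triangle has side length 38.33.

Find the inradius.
r = Area/s with s the semi-perimeter.
Area = (√3/4)·38.33² = (√3/4)·1469.1889 ≈ 0.433013·1469.1889 ≈ 636.177
s = 3·38.33/2 = 57.495
r ≈ 636.177/57.495 ≈ 11.0649
(Equivalently r = side/(2√3) = 38.33/3.4641 ≈ 11.0649.)

r = 11.06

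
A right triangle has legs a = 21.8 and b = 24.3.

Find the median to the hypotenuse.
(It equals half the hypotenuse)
Hypotenuse c = √(a² + b²) = √(475.24 + 590.49) = √1065.73 ≈ 32.6455
Median to hypotenuse = c/2 ≈ 32.6455/2 ≈ 16.3228

Median = 16.32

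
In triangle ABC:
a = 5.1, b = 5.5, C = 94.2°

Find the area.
Two sides and the included angle (SAS): A = ½·a·b·sin(C) = ½·5.1·5.5·sin(94.2°)
sin(94.2°) ≈ 0.997314
A ≈ ½·28.05·0.997314 = 14.025·0.997314 ≈ 13.9873

Area = 13.99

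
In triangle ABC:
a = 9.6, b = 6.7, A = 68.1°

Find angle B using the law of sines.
a/sin(A) = b/sin(B)  ⇒  sin(B) = b·sin(A)/a = 6.7·sin(68.1°)/9.6
sin(68.1°) ≈ 0.927836
sin(B) ≈ 6.7·0.927836/9.6 ≈ 6.2165/9.6 ≈ 0.647552
B = arcsin(0.647552) ≈ 40.3573°
(Since b ≤ a we need B ≤ A, so the obtuse alternative 180° − 40.3573° ≈ 139.643° is rejected.)

B = 40.36°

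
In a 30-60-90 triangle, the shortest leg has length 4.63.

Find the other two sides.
In a 30-60-90 triangle the sides are in ratio 1 : √3 : 2 (short leg : long leg : hypotenuse).
Long leg = 4.63·√3 ≈ 4.63·1.73205 ≈ 8.0194
Hypotenuse = 2·4.63 = 9.26

Long leg = 4.63√3 = 8.019, Hypotenuse = 9.26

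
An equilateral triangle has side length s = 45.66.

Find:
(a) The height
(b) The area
(a) The height splits the triangle into two 30-60-90 halves: h = s·√3/2 = 45.66·1.73205/2 ≈ 79.0854/2 ≈ 39.5427
(b) Area = (√3/4)·s² = (√3/4)·45.66² = (√3/4)·2084.8356 ≈ 0.433013·2084.8356 ≈ 902.76

Height = 39.54, Area = 902.8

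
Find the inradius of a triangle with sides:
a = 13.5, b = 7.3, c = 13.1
r = Area/s where s is the semi-perimeter.
s = (13.5 + 7.3 + 13.1)/2 = 33.9/2 = 16.95
Area = √(s(s−a)(s−b)(s−c)) = √(16.95·3.45·9.65·3.85) ≈ √2172.59 ≈ 46.611
r ≈ 46.611/16.95 ≈ 2.74991

r = 2.75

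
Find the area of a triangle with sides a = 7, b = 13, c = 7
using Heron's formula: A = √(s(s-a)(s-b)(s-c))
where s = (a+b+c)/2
s = (7 + 13 + 7)/2 = 27/2 = 13.5
s − a = 6.5, s − b = 0.5, s − c = 6.5
s(s−a)(s−b)(s−c) = 13.5·6.5·0.5·6.5 = 285.1875
Area = √285.1875 ≈ 16.8875

s = 13.5, Area = 16.89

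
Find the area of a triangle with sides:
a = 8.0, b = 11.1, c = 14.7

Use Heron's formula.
s = (8.0 + 11.1 + 14.7)/2 = 33.8/2 = 16.9
s − a = 8.9, s − b = 5.8, s − c = 2.2
s(s−a)(s−b)(s−c) = 16.9·8.9·5.8·2.2 ≈ 1919.23
Area = √1919.23 ≈ 43.809

Area = 43.81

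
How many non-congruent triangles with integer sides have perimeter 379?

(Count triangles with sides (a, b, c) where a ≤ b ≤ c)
Let a ≤ b ≤ c with a + b + c = 379. The only binding inequality is a + b > c, i.e. 379 − c > c, so c < 379/2; and c ≥ 379/3 since c is the largest side.
So 127 ≤ c ≤ 189. For each c, b runs from ⌈(379 − c)/2⌉ up to c (then a = 379 − b − c satisfies 1 ≤ a ≤ b automatically), giving c − ⌈(379 − c)/2⌉ + 1 choices.
Summing over c: 2 + 3 + 5 + 6 + … + 93 + 95  (63 terms, c = 127, …, 189) = 3040
Check (closed form: nearest integer to p²/48 for even p, (p+3)²/48 for odd p): (379+3)²/48 = 382²/48 = 145924/48 ≈ 3040.08 → 3040

3040 triangles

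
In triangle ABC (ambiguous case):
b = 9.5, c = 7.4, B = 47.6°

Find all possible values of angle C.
b/sin(B) = c/sin(C)  ⇒  sin(C) = c·sin(B)/b = 7.4·sin(47.6°)/9.5
sin(47.6°) ≈ 0.738455
sin(C) ≈ 7.4·0.738455/9.5 ≈ 5.46457/9.5 ≈ 0.575218
Candidate 1: C₁ = arcsin(0.575218) ≈ 35.1149°  →  A = 180° − 47.6° − 35.1149° ≈ 97.2851° > 0, valid
Candidate 2: C₂ = 180° − C₁ ≈ 144.885°  →  A = 180° − 47.6° − 144.885° ≈ -12.4851° ≤ 0, not a valid triangle

C = 35.11° (one solution)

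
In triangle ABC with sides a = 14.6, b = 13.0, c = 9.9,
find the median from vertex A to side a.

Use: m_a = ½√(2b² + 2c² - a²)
m_a = ½√(2·13.0² + 2·9.9² − 14.6²) = ½√(2·169 + 2·98.01 − 213.16) = ½√(338 + 196.02 − 213.16) = ½√320.86
√320.86 ≈ 17.9126, so m_a ≈ 8.95628

m_a = 8.956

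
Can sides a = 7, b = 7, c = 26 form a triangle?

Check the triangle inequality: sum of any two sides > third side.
a + b vs c: 7 + 7 = 14 ≤ 26  ✗
a + c vs b: 7 + 26 = 33 > 7  ✓
b + c vs a: 7 + 26 = 33 > 7  ✓

No: 7 + 7 = 14 is not > 26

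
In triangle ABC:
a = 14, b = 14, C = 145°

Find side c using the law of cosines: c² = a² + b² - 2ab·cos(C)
c² = 14² + 14² − 2·14·14·cos(145°)
cos(145°) ≈ -0.819152
c² ≈ 196 + 196 − 392·(-0.819152) ≈ 392 + 321.108 ≈ 713.108
c ≈ √713.108 ≈ 26.7041

c = 26.7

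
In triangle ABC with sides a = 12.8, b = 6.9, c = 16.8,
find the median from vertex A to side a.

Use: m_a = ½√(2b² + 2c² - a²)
m_a = ½√(2·6.9² + 2·16.8² − 12.8²) = ½√(2·47.61 + 2·282.24 − 163.84) = ½√(95.22 + 564.48 − 163.84) = ½√495.86
√495.86 ≈ 22.2679, so m_a ≈ 11.134

m_a = 11.13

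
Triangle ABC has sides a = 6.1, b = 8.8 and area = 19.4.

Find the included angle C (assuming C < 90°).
Area = ½·a·b·sin(C)  ⇒  sin(C) = 2·Area/(a·b) = 2·19.4/(6.1·8.8) = 38.8/53.68 ≈ 0.722802
C = arcsin(0.722802) ≈ 46.2863° (taking the acute solution since C < 90°)

C = 46.29°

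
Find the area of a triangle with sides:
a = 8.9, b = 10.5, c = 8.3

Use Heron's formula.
s = (8.9 + 10.5 + 8.3)/2 = 27.7/2 = 13.85
s − a = 4.95, s − b = 3.35, s − c = 5.55
s(s−a)(s−b)(s−c) = 13.85·4.95·3.35·5.55 ≈ 1274.66
Area = √1274.66 ≈ 35.7023

Area = 35.7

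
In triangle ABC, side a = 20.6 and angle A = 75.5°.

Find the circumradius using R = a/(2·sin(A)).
R = a/(2·sin(A)) = 20.6/(2·sin(75.5°))
sin(75.5°) ≈ 0.968148
R ≈ 20.6/(2·0.968148) = 20.6/1.9363 ≈ 10.6389

R = 10.64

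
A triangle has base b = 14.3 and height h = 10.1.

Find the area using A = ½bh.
A = ½·b·h = ½·14.3·10.1 = ½·144.43 = 72.215

Area = 72.215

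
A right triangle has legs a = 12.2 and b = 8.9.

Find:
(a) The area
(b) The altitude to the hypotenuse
(a) The legs are perpendicular, so Area = ½·a·b = ½·12.2·8.9 = ½·108.58 = 54.29
(b) Hypotenuse c = √(a² + b²) = √(148.84 + 79.21) = √228.05 ≈ 15.1013
    Area = ½·c·h_c  ⇒  h_c = 2·Area/c = 108.58/15.1013 ≈ 7.1901

Area = 54.29, h_c = 7.19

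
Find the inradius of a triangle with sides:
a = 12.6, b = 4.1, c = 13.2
r = Area/s where s is the semi-perimeter.
s = (12.6 + 4.1 + 13.2)/2 = 29.9/2 = 14.95
Area = √(s(s−a)(s−b)(s−c)) = √(14.95·2.35·10.85·1.75) ≈ √667.078 ≈ 25.8279
r ≈ 25.8279/14.95 ≈ 1.72762

r = 1.728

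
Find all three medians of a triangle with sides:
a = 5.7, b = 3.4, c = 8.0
Median formula: m_a = ½√(2b² + 2c² − a²) (and cyclically). a² = 32.49, b² = 11.56, c² = 64.
m_a = ½√(2·11.56 + 2·64 − 32.49) = ½√118.63 ≈ ½·10.8917 ≈ 5.44587
m_b = ½√(2·32.49 + 2·64 − 11.56) = ½√181.42 ≈ ½·13.4692 ≈ 6.73461
m_c = ½√(2·32.49 + 2·11.56 − 64) = ½√24.1 ≈ ½·4.90918 ≈ 2.45459

m_a = 5.446, m_b = 6.735, m_c = 2.455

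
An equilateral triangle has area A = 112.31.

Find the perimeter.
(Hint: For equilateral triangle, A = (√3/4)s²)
A = (√3/4)s²  ⇒  s² = 4A/√3 = 4·112.31/√3 = 449.24/1.73205 ≈ 259.369
s ≈ √259.369 ≈ 16.1049
Perimeter = 3s ≈ 3·16.1049 ≈ 48.3148

Perimeter = 48.31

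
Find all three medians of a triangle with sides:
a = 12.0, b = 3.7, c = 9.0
Median formula: m_a = ½√(2b² + 2c² − a²) (and cyclically). a² = 144, b² = 13.69, c² = 81.
m_a = ½√(2·13.69 + 2·81 − 144) = ½√45.38 ≈ ½·6.73647 ≈ 3.36823
m_b = ½√(2·144 + 2·81 − 13.69) = ½√436.31 ≈ ½·20.888 ≈ 10.444
m_c = ½√(2·144 + 2·13.69 − 81) = ½√234.38 ≈ ½·15.3095 ≈ 7.65474

m_a = 3.368, m_b = 10.44, m_c = 7.655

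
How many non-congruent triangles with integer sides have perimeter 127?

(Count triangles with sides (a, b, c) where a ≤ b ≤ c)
Let a ≤ b ≤ c with a + b + c = 127. The only binding inequality is a + b > c, i.e. 127 − c > c, so c < 127/2; and c ≥ 127/3 since c is the largest side.
So 43 ≤ c ≤ 63. For each c, b runs from ⌈(127 − c)/2⌉ up to c (then a = 127 − b − c satisfies 1 ≤ a ≤ b automatically), giving c − ⌈(127 − c)/2⌉ + 1 choices.
Summing over c: 2 + 3 + 5 + 6 + … + 30 + 32  (21 terms, c = 43, …, 63) = 352
Check (closed form: nearest integer to p²/48 for even p, (p+3)²/48 for odd p): (127+3)²/48 = 130²/48 = 16900/48 ≈ 352.08 → 352

352 triangles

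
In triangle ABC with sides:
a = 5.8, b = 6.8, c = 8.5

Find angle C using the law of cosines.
c² = a² + b² − 2ab·cos(C)  ⇒  cos(C) = (a² + b² − c²)/(2ab)
cos(C) = (5.8² + 6.8² − 8.5²)/(2·5.8·6.8) = (33.64 + 46.24 − 72.25)/78.88 = 7.63/78.88 ≈ 0.0967292
C = arccos(0.0967292) ≈ 84.4491°

C = 84.45°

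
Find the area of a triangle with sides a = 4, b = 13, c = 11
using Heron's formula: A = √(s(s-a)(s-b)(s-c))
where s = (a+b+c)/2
s = (4 + 13 + 11)/2 = 28/2 = 14
s − a = 10, s − b = 1, s − c = 3
s(s−a)(s−b)(s−c) = 14·10·1·3 = 420
Area = √420 ≈ 20.4939

s = 14.0, Area = 20.49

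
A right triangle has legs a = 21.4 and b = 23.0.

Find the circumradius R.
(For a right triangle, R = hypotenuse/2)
Hypotenuse c = √(a² + b²) = √(457.96 + 529) = √986.96 ≈ 31.4159
R = c/2 ≈ 31.4159/2 ≈ 15.708

R = 15.71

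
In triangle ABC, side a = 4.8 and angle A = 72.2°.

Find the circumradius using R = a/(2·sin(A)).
R = a/(2·sin(A)) = 4.8/(2·sin(72.2°))
sin(72.2°) ≈ 0.952129
R ≈ 4.8/(2·0.952129) = 4.8/1.90426 ≈ 2.52067

R = 2.521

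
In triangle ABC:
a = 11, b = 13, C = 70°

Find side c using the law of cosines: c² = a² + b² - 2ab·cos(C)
c² = 11² + 13² − 2·11·13·cos(70°)
cos(70°) ≈ 0.34202
c² ≈ 121 + 169 − 286·(0.34202) ≈ 290 − 97.8178 ≈ 192.182
c ≈ √192.182 ≈ 13.863

c = 13.86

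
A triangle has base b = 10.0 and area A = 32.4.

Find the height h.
A = ½·b·h  ⇒  h = 2A/b = 2·32.4/10.0 = 64.8/10.0 ≈ 6.48

h = 6.48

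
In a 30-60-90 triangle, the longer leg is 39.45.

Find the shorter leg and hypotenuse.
In a 30-60-90 triangle the sides are in ratio 1 : √3 : 2, so short leg = long leg/√3 and hypotenuse = 2·(short leg).
Short leg = 39.45/√3 ≈ 39.45/1.73205 ≈ 22.7765
Hypotenuse = 2·22.7765 ≈ 45.5529

Short leg = 22.78, Hypotenuse = 45.55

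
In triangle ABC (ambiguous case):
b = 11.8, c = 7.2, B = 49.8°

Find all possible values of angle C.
b/sin(B) = c/sin(C)  ⇒  sin(C) = c·sin(B)/b = 7.2·sin(49.8°)/11.8
sin(49.8°) ≈ 0.763796
sin(C) ≈ 7.2·0.763796/11.8 ≈ 5.49933/11.8 ≈ 0.466045
Candidate 1: C₁ = arcsin(0.466045) ≈ 27.7779°  →  A = 180° − 49.8° − 27.7779° ≈ 102.422° > 0, valid
Candidate 2: C₂ = 180° − C₁ ≈ 152.222°  →  A = 180° − 49.8° − 152.222° ≈ -22.0221° ≤ 0, not a valid triangle

C = 27.78° (one solution)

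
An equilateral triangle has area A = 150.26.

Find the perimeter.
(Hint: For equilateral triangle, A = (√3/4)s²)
A = (√3/4)s²  ⇒  s² = 4A/√3 = 4·150.26/√3 = 601.04/1.73205 ≈ 347.011
s ≈ √347.011 ≈ 18.6282
Perimeter = 3s ≈ 3·18.6282 ≈ 55.8847

Perimeter = 55.88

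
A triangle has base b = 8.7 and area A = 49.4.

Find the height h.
A = ½·b·h  ⇒  h = 2A/b = 2·49.4/8.7 = 98.8/8.7 ≈ 11.3563

h = 11.36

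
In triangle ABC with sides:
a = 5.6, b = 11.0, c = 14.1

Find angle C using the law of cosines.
c² = a² + b² − 2ab·cos(C)  ⇒  cos(C) = (a² + b² − c²)/(2ab)
cos(C) = (5.6² + 11.0² − 14.1²)/(2·5.6·11.0) = (31.36 + 121 − 198.81)/123.2 = -46.45/123.2 ≈ -0.377029
C = arccos(-0.377029) ≈ 112.15°

C = 112.1°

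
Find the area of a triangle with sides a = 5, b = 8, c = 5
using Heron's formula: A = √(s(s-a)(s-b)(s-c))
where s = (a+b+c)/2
s = (5 + 8 + 5)/2 = 18/2 = 9
s − a = 4, s − b = 1, s − c = 4
s(s−a)(s−b)(s−c) = 9·4·1·4 = 144
Area = √144 ≈ 12

s = 9.0, Area = 12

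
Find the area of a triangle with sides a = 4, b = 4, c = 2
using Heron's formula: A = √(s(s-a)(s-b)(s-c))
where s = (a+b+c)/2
s = (4 + 4 + 2)/2 = 10/2 = 5
s − a = 1, s − b = 1, s − c = 3
s(s−a)(s−b)(s−c) = 5·1·1·3 = 15
Area = √15 ≈ 3.87298

s = 5.0, Area = 3.873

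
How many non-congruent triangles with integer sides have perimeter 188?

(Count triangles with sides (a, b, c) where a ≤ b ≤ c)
Let a ≤ b ≤ c with a + b + c = 188. The only binding inequality is a + b > c, i.e. 188 − c > c, so c < 188/2; and c ≥ 188/3 since c is the largest side.
So 63 ≤ c ≤ 93. For each c, b runs from ⌈(188 − c)/2⌉ up to c (then a = 188 − b − c satisfies 1 ≤ a ≤ b automatically), giving c − ⌈(188 − c)/2⌉ + 1 choices.
Summing over c: 1 + 3 + 4 + 6 + … + 45 + 46  (31 terms, c = 63, …, 93) = 736
Check (closed form: nearest integer to p²/48 for even p, (p+3)²/48 for odd p): 188²/48 = 35344/48 ≈ 736.33 → 736

736 triangles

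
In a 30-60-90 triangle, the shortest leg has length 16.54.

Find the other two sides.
In a 30-60-90 triangle the sides are in ratio 1 : √3 : 2 (short leg : long leg : hypotenuse).
Long leg = 16.54·√3 ≈ 16.54·1.73205 ≈ 28.6481
Hypotenuse = 2·16.54 = 33.08

Long leg = 16.54√3 = 28.65, Hypotenuse = 33.08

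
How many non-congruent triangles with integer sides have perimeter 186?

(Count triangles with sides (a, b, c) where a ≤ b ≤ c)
Let a ≤ b ≤ c with a + b + c = 186. The only binding inequality is a + b > c, i.e. 186 − c > c, so c < 186/2; and c ≥ 186/3 since c is the largest side.
So 62 ≤ c ≤ 92. For each c, b runs from ⌈(186 − c)/2⌉ up to c (then a = 186 − b − c satisfies 1 ≤ a ≤ b automatically), giving c − ⌈(186 − c)/2⌉ + 1 choices.
Summing over c: 1 + 2 + 4 + 5 + … + 44 + 46  (31 terms, c = 62, …, 92) = 721
Check (closed form: nearest integer to p²/48 for even p, (p+3)²/48 for odd p): 186²/48 = 34596/48 ≈ 720.75 → 721

721 triangles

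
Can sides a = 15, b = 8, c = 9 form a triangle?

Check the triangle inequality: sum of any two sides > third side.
a + b vs c: 15 + 8 = 23 > 9  ✓
a + c vs b: 15 + 9 = 24 > 8  ✓
b + c vs a: 8 + 9 = 17 > 15  ✓

Yes, triangle inequality satisfied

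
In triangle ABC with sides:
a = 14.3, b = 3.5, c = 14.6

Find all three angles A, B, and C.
Law of cosines for each angle (a² = 204.49, b² = 12.25, c² = 213.16):
cos(A) = (b² + c² − a²)/(2bc) = (12.25 + 213.16 − 204.49)/(2·3.5·14.6) = 20.92/102.2 ≈ 0.204697  ⇒  A ≈ 78.1883°
cos(B) = (a² + c² − b²)/(2ac) = (204.49 + 213.16 − 12.25)/(2·14.3·14.6) = 405.4/417.56 ≈ 0.970878  ⇒  B ≈ 13.8613°
cos(C) = (a² + b² − c²)/(2ab) = (204.49 + 12.25 − 213.16)/(2·14.3·3.5) = 3.58/100.1 ≈ 0.0357642  ⇒  C ≈ 87.9504°
Check: A + B + C ≈ 180°

A = 78.19°, B = 13.86°, C = 87.95°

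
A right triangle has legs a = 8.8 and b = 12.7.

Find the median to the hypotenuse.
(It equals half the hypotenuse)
Hypotenuse c = √(a² + b²) = √(77.44 + 161.29) = √238.73 ≈ 15.4509
Median to hypotenuse = c/2 ≈ 15.4509/2 ≈ 7.72544

Median = 7.725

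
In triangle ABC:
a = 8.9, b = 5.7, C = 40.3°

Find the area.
Two sides and the included angle (SAS): A = ½·a·b·sin(C) = ½·8.9·5.7·sin(40.3°)
sin(40.3°) ≈ 0.64679
A ≈ ½·50.73·0.64679 = 25.365·0.64679 ≈ 16.4058

Area = 16.41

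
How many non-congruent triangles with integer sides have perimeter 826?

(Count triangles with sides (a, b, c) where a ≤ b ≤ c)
Let a ≤ b ≤ c with a + b + c = 826. The only binding inequality is a + b > c, i.e. 826 − c > c, so c < 826/2; and c ≥ 826/3 since c is the largest side.
So 276 ≤ c ≤ 412. For each c, b runs from ⌈(826 − c)/2⌉ up to c (then a = 826 − b − c satisfies 1 ≤ a ≤ b automatically), giving c − ⌈(826 − c)/2⌉ + 1 choices.
Summing over c: 2 + 3 + 5 + 6 + … + 204 + 206  (137 terms, c = 276, …, 412) = 14214
Check (closed form: nearest integer to p²/48 for even p, (p+3)²/48 for odd p): 826²/48 = 682276/48 ≈ 14214.08 → 14214

14214 triangles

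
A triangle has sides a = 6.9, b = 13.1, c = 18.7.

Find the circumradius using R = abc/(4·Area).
First find the area with Heron's formula.
s = (6.9 + 13.1 + 18.7)/2 = 19.35
Area = √(s(s−a)(s−b)(s−c)) = √(19.35·12.45·6.25·0.65) ≈ √978.687 ≈ 31.284
abc = 6.9·13.1·18.7 = 1690.293
R = abc/(4·Area) ≈ 1690.293/(4·31.284) = 1690.293/125.136 ≈ 13.5077

R = 13.51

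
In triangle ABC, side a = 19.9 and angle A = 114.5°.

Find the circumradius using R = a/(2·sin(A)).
R = a/(2·sin(A)) = 19.9/(2·sin(114.5°))
sin(114.5°) ≈ 0.909961
R ≈ 19.9/(2·0.909961) = 19.9/1.81992 ≈ 10.9345

R = 10.93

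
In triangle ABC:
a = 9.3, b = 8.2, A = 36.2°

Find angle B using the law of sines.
a/sin(A) = b/sin(B)  ⇒  sin(B) = b·sin(A)/a = 8.2·sin(36.2°)/9.3
sin(36.2°) ≈ 0.590606
sin(B) ≈ 8.2·0.590606/9.3 ≈ 4.84297/9.3 ≈ 0.520749
B = arcsin(0.520749) ≈ 31.3825°
(Since b ≤ a we need B ≤ A, so the obtuse alternative 180° − 31.3825° ≈ 148.617° is rejected.)

B = 31.38°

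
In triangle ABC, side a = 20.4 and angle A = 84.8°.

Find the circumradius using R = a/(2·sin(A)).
R = a/(2·sin(A)) = 20.4/(2·sin(84.8°))
sin(84.8°) ≈ 0.995884
R ≈ 20.4/(2·0.995884) = 20.4/1.99177 ≈ 10.2422

R = 10.24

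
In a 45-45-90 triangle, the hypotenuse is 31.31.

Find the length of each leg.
In a 45-45-90 triangle hypotenuse = leg·√2, so leg = hypotenuse/√2.
Leg = 31.31/√2 ≈ 31.31/1.41421 ≈ 22.1395

Each leg = 22.14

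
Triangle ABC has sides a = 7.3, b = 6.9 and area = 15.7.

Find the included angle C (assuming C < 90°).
Area = ½·a·b·sin(C)  ⇒  sin(C) = 2·Area/(a·b) = 2·15.7/(7.3·6.9) = 31.4/50.37 ≈ 0.623387
C = arcsin(0.623387) ≈ 38.5639° (taking the acute solution since C < 90°)

C = 38.56°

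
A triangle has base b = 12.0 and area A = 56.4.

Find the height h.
A = ½·b·h  ⇒  h = 2A/b = 2·56.4/12.0 = 112.8/12.0 ≈ 9.4

h = 9.4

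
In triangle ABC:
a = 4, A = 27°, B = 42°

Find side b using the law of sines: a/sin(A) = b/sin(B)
a/sin(A) = b/sin(B)  ⇒  b = a·sin(B)/sin(A) = 4·sin(42°)/sin(27°)
sin(42°) ≈ 0.669131, sin(27°) ≈ 0.45399
b ≈ 4·0.669131/0.45399 ≈ 2.67652/0.45399 ≈ 5.89555

b = 5.896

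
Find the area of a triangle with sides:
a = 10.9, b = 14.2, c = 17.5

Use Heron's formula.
s = (10.9 + 14.2 + 17.5)/2 = 42.6/2 = 21.3
s − a = 10.4, s − b = 7.1, s − c = 3.8
s(s−a)(s−b)(s−c) = 21.3·10.4·7.1·3.8 ≈ 5976.61
Area = √5976.61 ≈ 77.3085

Area = 77.31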